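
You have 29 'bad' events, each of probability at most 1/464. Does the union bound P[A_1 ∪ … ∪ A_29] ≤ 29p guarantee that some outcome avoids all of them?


Union bound: P[∪_{i=1}^{29} A_i] ≤ Σ_i P[A_i] ≤ 29·p = 29·(1/464) = 1/16.
Numerically: 1/16 ≈ 0.0625.
Is 1/16 < 1? YES.
Since P[∪ A_i] ≤ 1/16 < 1, the complement has P[∩ A_i^c] ≥ 1 − 1/16 = 15/16 > 0, so some outcome avoids every A_i.

29·p = 1/16 ≈ 0.0625; existence CERTIFIED by the union bound.


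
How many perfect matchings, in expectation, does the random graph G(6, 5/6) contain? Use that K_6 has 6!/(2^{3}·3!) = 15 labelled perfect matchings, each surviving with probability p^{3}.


K_6 has 6!/(2^{3}·3!) = 15 labelled perfect matchings.
For each such perfect matching H, let X_H = 1 if all 3 edges of H are present in G. Then P[X_H = 1] = p^{3} = (5/6)^{3} = 125/216.
By linearity of expectation: E[X] = Σ_H E[X_H] = 15 · p^{3} = 15 · 125/216 = 625/72.
Numerically: E[X] ≈ 8.6806.

E[X] = 15 · (5/6)^{3} = 625/72 ≈ 8.6806.


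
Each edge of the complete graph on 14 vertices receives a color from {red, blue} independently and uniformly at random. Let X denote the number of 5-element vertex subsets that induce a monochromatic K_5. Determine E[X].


Let X = Σ_S X_S over the C(14, 5) = 2002 subsets S of size 5, where X_S = 1 if the K_5 on S is monochromatic.
For a fixed S, the K_5 on S has C(5, 2) = 10 edges. P[all 10 edges red] = (1/2)^10, and likewise for blue, so P[monochromatic] = 2·(1/2)^10 = 2^{1 − 10} = 1/512.
By linearity of expectation: E[X] = C(14, 5) · 2^{1 − 10} = 2002 · 1/512 = 1001/256.
Numerically: E[X] ≈ 3.910156.

E[X] = C(14,5)·2^(1−C(5,2)) = 1001/256 ≈ 3.910156.


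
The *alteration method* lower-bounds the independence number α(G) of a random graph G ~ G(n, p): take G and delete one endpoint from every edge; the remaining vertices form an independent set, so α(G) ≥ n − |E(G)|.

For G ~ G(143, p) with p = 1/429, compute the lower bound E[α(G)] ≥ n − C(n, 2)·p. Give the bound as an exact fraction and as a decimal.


E[|E(G)|] = C(143, 2)·p = 10153 · (1/429) = 71/3.
E[α(G)] ≥ n − E[|E(G)|] = 143 − 71/3 = 358/3.
Numerically: ≈ 119.3333.
(This is only a lower bound; the true E[α(G)] may be larger.)

E[α(G)] ≥ 358/3 ≈ 119.3333.


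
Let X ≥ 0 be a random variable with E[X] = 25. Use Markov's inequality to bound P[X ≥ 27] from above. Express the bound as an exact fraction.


μ = E[X] = 25, a = 27.
Markov: P[X ≥ 27] ≤ μ/a = (25)/27 = 25/27.
Numerically: ≈ 0.926.
(Since a = 27 > μ = 25.000, the bound 25/27 is < 1 and informative.)

P[X ≥ 27] ≤ 25/27 ≈ 0.926.


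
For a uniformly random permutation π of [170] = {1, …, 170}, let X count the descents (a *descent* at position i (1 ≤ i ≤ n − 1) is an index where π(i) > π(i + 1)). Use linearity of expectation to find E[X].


Write X = Σ X_I over i = 1, …, 169, with X_I the indicator of one descent.
There are 169 indicators.
For each fixed i, the pair (π(i), π(i+1)) is a uniformly random ordered pair of distinct values from {1, …, 170}; by symmetry P[π(i) > π(i+1)] = 1/2.
By linearity: E[X] = 169 · (1/2) = (170 − 1) · (1/2) = 169/2 ≈ 84.500000.

E[X] = 169/2 = 84.500000.


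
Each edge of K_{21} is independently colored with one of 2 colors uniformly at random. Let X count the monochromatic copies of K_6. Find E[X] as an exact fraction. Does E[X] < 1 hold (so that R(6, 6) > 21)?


E[X] = C(21, 6) · 2^{1 − 15} = 54264 · 2^{−14} = 54264/16384.
As a reduced fraction: E[X] = 6783/2048 ≈ 3.31201.
Is E[X] < 1? NO.
Since E[X] ≥ 1, the first-moment bound is inconclusive at n = 21; it does NOT by itself certify R(6, 6) > 21.

E[X] = 6783/2048 ≈ 3.31201; E[X] ≥ 1; first-moment method inconclusive here.


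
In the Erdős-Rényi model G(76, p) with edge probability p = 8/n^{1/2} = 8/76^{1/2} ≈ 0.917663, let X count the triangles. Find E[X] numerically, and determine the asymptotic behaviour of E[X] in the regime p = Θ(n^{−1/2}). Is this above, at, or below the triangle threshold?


Number of potential triangles: C(76, 3) = 70300.
Each occurs with probability p³ ≈ (0.917663)³ ≈ 7.72768788e-01.
By linearity: E[X] = C(76, 3)·p³ ≈ 70300 · 7.72768788e-01 ≈ 54325.645781.
Since α = 1/2 < 1, p = c/n^{1/2} ≫ 1/n is above the triangle threshold p ~ 1/n. Asymptotically E[X] ~ (c³/6)·n^{3(1−α)} = (8³/6)·n^{1.5} → ∞; triangles are abundant w.h.p.

E[X] ≈ 54325.645781; in regime p = Θ(1/n^{1/2}) E[X] diverges (above the triangle threshold p ~ 1/n).


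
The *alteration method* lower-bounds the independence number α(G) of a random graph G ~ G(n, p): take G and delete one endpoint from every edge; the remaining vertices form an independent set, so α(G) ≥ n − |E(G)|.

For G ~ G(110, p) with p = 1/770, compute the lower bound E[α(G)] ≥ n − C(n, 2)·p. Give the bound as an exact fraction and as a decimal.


E[|E(G)|] = C(110, 2)·p = 5995 · (1/770) = 109/14.
E[α(G)] ≥ n − E[|E(G)|] = 110 − 109/14 = 1431/14.
Numerically: ≈ 102.214286.
(This is only a lower bound; the true E[α(G)] may be larger.)

E[α(G)] ≥ 1431/14 ≈ 102.214286.


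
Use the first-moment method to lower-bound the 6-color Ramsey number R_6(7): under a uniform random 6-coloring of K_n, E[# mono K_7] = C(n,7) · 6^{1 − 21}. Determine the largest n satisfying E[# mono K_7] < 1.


We need C(n, 7) · 6^{1 − 21} < 1, i.e. C(n, 7) < 6^{21 − 1} = 3656158440062976.
Check values of n near the boundary:
  n = 563: C(563, 7) = 3426622515769596; 3426622515769596 < 3656158440062976? YES
  n = 564: C(564, 7) = 3469685994423792; 3469685994423792 < 3656158440062976? YES
  n = 565: C(565, 7) = 3513212521235560; 3513212521235560 < 3656158440062976? YES
  n = 566: C(566, 7) = 3557206237959440; 3557206237959440 < 3656158440062976? YES
  n = 567: C(567, 7) = 3601671315933933; 3601671315933933 < 3656158440062976? YES
  n = 568: C(568, 7) = 3646611956239704; 3646611956239704 < 3656158440062976? YES
  n = 569: C(569, 7) = 3692032389858348; 3692032389858348 < 3656158440062976? NO
  n = 570: C(570, 7) = 3737936877831720; 3737936877831720 < 3656158440062976? NO
  n = 571: C(571, 7) = 3784329711421830; 3784329711421830 < 3656158440062976? NO
The largest n with C(n, 7) < 3656158440062976 is n = 568 (where E[X] = 16882462760369/16926659444736 ≈ 0.9974). Hence R_6(7) > 568, i.e. R_6(7) ≥ 569.

Largest n = 568; hence R_6(7) > 568.


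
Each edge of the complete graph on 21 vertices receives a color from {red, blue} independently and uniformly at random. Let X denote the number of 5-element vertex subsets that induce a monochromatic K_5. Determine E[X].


Let X = Σ_S X_S over the C(21, 5) = 20349 subsets S of size 5, where X_S = 1 if the K_5 on S is monochromatic.
For a fixed S, the K_5 on S has C(5, 2) = 10 edges. P[all 10 edges red] = (1/2)^10, and likewise for blue, so P[monochromatic] = 2·(1/2)^10 = 2^{1 − 10} = 1/512.
By linearity of expectation: E[X] = C(21, 5) · 2^{1 − 10} = 20349 · 1/512 = 20349/512.
Numerically: E[X] ≈ 39.7441.

E[X] = C(21,5)·2^(1−C(5,2)) = 20349/512 ≈ 39.7441.


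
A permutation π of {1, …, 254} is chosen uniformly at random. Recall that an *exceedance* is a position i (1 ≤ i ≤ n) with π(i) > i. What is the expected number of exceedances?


Write X = Σ_{i=1}^{254} X_i, where X_i = 1_{π(i) > i}.
For each fixed i, π(i) is uniform over {1, …, 254} (marginal of a uniform permutation), so P[π(i) > i] = (n − i)/n. Summing: Σ_{i=1}^{254} (n − i)/n = (0 + 1 + … + 253)/254 = 254(254 − 1)/(2·254) = (254 − 1)/2.
Hence E[X] = Σ_{i=1}^{254} (254 − i)/254 = 253/2 ≈ 126.500.

E[X] = 253/2 = 126.500.


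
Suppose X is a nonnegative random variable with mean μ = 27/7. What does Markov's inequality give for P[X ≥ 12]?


μ = E[X] = 27/7, a = 12.
Markov: P[X ≥ 12] ≤ μ/a = (27/7)/12 = 9/28.
Numerically: ≈ 0.32143.
(Since a = 12 > μ = 3.85714, the bound 9/28 is < 1 and informative.)

P[X ≥ 12] ≤ 9/28 ≈ 0.32143.


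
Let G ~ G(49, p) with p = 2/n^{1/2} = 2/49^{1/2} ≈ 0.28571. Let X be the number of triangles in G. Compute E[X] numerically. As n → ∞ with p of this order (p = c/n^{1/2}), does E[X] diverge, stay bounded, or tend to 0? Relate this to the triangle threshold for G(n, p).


Number of potential triangles: C(49, 3) = 18424.
Each occurs with probability p³ ≈ (0.28571)³ ≈ 2.3323615e-02.
By linearity: E[X] = C(49, 3)·p³ ≈ 18424 · 2.3323615e-02 ≈ 429.71429.
Since α = 1/2 < 1, p = c/n^{1/2} ≫ 1/n is above the triangle threshold p ~ 1/n. Asymptotically E[X] ~ (c³/6)·n^{3(1−α)} = (2³/6)·n^{1.5} → ∞; triangles are abundant w.h.p.

E[X] ≈ 429.71429; in regime p = Θ(1/n^{1/2}) E[X] diverges (above the triangle threshold p ~ 1/n).


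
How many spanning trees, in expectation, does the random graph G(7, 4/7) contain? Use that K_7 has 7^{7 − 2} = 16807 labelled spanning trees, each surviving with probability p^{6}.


K_7 has 7^{7 − 2} = 16807 labelled spanning trees.
For each such spanning tree H, let X_H = 1 if all 6 edges of H are present in G. Then P[X_H = 1] = p^{6} = (4/7)^{6} = 4096/117649.
Summing the indicators: E[X] = Σ_H E[X_H] = 16807 · p^{6} = 16807 · 4096/117649 = 4096/7.
Numerically: E[X] ≈ 585.14.

E[X] = 16807 · (4/7)^{6} = 4096/7 ≈ 585.14.


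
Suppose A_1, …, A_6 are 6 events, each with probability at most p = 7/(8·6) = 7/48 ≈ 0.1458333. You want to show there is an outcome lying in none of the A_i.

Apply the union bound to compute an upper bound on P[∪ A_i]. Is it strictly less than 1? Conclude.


Union bound: P[∪_{i=1}^{6} A_i] ≤ Σ_i P[A_i] ≤ 6·p = 6·(7/48) = 7/8.
Numerically: 7/8 ≈ 0.8750000.
Is 7/8 < 1? YES.
Since P[∪ A_i] ≤ 7/8 < 1, the complement has P[∩ A_i^c] ≥ 1 − 7/8 = 1/8 > 0, so some outcome avoids every A_i.

6·p = 7/8 ≈ 0.8750000; existence CERTIFIED by the union bound.


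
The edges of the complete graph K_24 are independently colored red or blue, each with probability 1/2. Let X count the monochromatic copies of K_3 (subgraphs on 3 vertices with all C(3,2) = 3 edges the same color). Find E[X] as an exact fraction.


Let X = Σ_S X_S over the C(24, 3) = 2024 subsets S of size 3, where X_S = 1 if the K_3 on S is monochromatic.
For a fixed S, the K_3 on S has C(3, 2) = 3 edges. P[all 3 edges red] = (1/2)^3, and likewise for blue, so P[monochromatic] = 2·(1/2)^3 = 2^{1 − 3} = 1/4.
Summing: E[X] = C(24, 3) · 2^{1 − 3} = 2024 · 1/4 = 506.
Numerically: E[X] ≈ 506.0000.

E[X] = C(24,3)·2^(1−C(3,2)) = 506 ≈ 506.0000.


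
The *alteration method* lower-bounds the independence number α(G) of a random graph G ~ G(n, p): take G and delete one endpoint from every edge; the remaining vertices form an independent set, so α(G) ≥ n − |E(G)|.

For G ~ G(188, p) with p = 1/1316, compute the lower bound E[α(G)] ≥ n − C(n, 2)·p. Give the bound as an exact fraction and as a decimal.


E[|E(G)|] = C(188, 2)·p = 17578 · (1/1316) = 187/14.
E[α(G)] ≥ n − E[|E(G)|] = 188 − 187/14 = 2445/14.
Numerically: ≈ 174.64286.
(This is only a lower bound; the true E[α(G)] may be larger.)

E[α(G)] ≥ 2445/14 ≈ 174.64286.


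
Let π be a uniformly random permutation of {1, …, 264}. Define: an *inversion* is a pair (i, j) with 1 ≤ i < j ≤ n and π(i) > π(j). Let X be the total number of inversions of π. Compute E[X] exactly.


Write X = Σ X_I over the C(264, 2) = 34716 pairs i < j, with X_I the indicator of one inversion.
There are 34716 indicators.
For each fixed pair i < j, the values π(i) and π(j) are two distinct elements of {1, …, 264} in uniformly random order; by symmetry P[π(i) > π(j)] = 1/2.
By linearity: E[X] = 34716 · (1/2) = C(264, 2) · (1/2) = 34716/2 = 17358 ≈ 17358.0000.

E[X] = 17358 = 17358.0000.


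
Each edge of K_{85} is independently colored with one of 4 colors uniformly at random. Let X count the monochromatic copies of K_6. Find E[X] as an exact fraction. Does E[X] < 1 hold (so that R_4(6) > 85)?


E[X] = C(85, 6) · 4^{1 − 15} = 437353560 · 4^{−14} = 437353560/268435456.
As a reduced fraction: E[X] = 54669195/33554432 ≈ 1.6293.
Is E[X] < 1? NO.
Since E[X] ≥ 1, the first-moment bound is inconclusive at n = 85; it does NOT by itself certify R_4(6) > 85.

E[X] = 54669195/33554432 ≈ 1.6293; E[X] ≥ 1; first-moment method inconclusive here.


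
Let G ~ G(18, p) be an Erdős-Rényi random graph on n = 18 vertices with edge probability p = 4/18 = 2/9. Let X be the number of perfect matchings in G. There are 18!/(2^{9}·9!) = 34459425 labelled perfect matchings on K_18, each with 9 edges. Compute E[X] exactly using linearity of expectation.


K_18 has 18!/(2^{9}·9!) = 34459425 labelled perfect matchings.
For each such perfect matching H, let X_H = 1 if all 9 edges of H are present in G. Then P[X_H = 1] = p^{9} = (2/9)^{9} = 512/387420489.
By linearity: E[X] = Σ_H E[X_H] = 34459425 · p^{9} = 34459425 · 512/387420489 = 217817600/4782969.
Numerically: E[X] ≈ 45.54.

E[X] = 34459425 · (2/9)^{9} = 217817600/4782969 ≈ 45.54.


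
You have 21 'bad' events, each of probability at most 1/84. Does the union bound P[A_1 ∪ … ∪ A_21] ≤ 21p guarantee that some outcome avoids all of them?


Union bound: P[∪_{i=1}^{21} A_i] ≤ Σ_i P[A_i] ≤ 21·p = 21·(1/84) = 1/4.
Numerically: 1/4 ≈ 0.250.
Is 1/4 < 1? YES.
Since P[∪ A_i] ≤ 1/4 < 1, the complement has P[∩ A_i^c] ≥ 1 − 1/4 = 3/4 > 0, so some outcome avoids every A_i.

21·p = 1/4 ≈ 0.250; existence CERTIFIED by the union bound.


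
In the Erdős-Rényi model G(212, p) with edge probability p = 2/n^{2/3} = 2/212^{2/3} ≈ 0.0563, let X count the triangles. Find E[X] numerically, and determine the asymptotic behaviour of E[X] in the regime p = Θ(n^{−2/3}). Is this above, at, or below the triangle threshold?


Number of potential triangles: C(212, 3) = 1565620.
Each occurs with probability p³ ≈ (0.0563)³ ≈ 1.77999e-04.
By linearity: E[X] = C(212, 3)·p³ ≈ 1565620 · 1.77999e-04 ≈ 278.679.
Since α = 2/3 < 1, p = c/n^{2/3} ≫ 1/n is above the triangle threshold p ~ 1/n. Asymptotically E[X] ~ (c³/6)·n^{3(1−α)} = (2³/6)·n^{1} → ∞; triangles are abundant w.h.p.

E[X] ≈ 278.679; in regime p = Θ(1/n^{2/3}) E[X] diverges (above the triangle threshold p ~ 1/n).


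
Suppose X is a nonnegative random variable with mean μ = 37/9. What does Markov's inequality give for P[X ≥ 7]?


μ = E[X] = 37/9, a = 7.
Markov: P[X ≥ 7] ≤ μ/a = (37/9)/7 = 37/63.
Numerically: ≈ 0.58730.
(Since a = 7 > μ = 4.11111, the bound 37/63 is < 1 and informative.)

P[X ≥ 7] ≤ 37/63 ≈ 0.58730.


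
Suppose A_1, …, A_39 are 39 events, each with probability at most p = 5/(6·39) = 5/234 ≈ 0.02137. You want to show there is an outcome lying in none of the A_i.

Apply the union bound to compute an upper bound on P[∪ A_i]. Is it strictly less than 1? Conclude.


Union bound: P[∪_{i=1}^{39} A_i] ≤ Σ_i P[A_i] ≤ 39·p = 39·(5/234) = 5/6.
Numerically: 5/6 ≈ 0.83333.
Is 5/6 < 1? YES.
Since P[∪ A_i] ≤ 5/6 < 1, the complement has P[∩ A_i^c] ≥ 1 − 5/6 = 1/6 > 0, so some outcome avoids every A_i.

39·p = 5/6 ≈ 0.83333; existence CERTIFIED by the union bound.


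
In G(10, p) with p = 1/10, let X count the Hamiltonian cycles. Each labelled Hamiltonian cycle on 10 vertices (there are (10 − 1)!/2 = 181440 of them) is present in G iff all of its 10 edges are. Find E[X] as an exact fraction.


K_10 has (10 − 1)!/2 = 181440 labelled Hamiltonian cycles.
For each such Hamiltonian cycle H, let X_H = 1 if all 10 edges of H are present in G. Then P[X_H = 1] = p^{10} = (1/10)^{10} = 1/10000000000.
By linearity of expectation: E[X] = Σ_H E[X_H] = 181440 · p^{10} = 181440 · 1/10000000000 = 567/31250000.
Numerically: E[X] ≈ 1.81e-05.

E[X] = 181440 · (1/10)^{10} = 567/31250000 ≈ 1.81e-05.


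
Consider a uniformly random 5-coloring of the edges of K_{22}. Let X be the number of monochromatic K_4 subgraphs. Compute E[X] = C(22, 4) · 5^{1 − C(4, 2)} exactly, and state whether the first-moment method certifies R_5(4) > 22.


E[X] = C(22, 4) · 5^{1 − 6} = 7315 · 5^{−5} = 7315/3125.
As a reduced fraction: E[X] = 1463/625 ≈ 2.3408000.
Is E[X] < 1? NO.
Since E[X] ≥ 1, the first-moment bound is inconclusive at n = 22; it does NOT by itself certify R_5(4) > 22.

E[X] = 1463/625 ≈ 2.3408000; E[X] ≥ 1; first-moment method inconclusive here.


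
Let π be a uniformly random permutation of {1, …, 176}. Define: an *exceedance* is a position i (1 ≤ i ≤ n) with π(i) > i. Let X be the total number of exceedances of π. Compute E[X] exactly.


Write X = Σ_{i=1}^{176} X_i, where X_i = 1_{π(i) > i}.
For each fixed i, π(i) is uniform over {1, …, 176} (marginal of a uniform permutation), so P[π(i) > i] = (n − i)/n. Summing: Σ_{i=1}^{176} (n − i)/n = (0 + 1 + … + 175)/176 = 176(176 − 1)/(2·176) = (176 − 1)/2.
Hence E[X] = Σ_{i=1}^{176} (176 − i)/176 = 175/2 ≈ 87.500000.

E[X] = 175/2 = 87.500000.


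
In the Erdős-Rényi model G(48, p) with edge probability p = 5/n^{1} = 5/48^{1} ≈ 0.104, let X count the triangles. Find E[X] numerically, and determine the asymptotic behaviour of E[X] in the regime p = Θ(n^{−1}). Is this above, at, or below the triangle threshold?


Number of potential triangles: C(48, 3) = 17296.
Each occurs with probability p³ ≈ (0.104)³ ≈ 1.13028e-03.
By linearity: E[X] = C(48, 3)·p³ ≈ 17296 · 1.13028e-03 ≈ 19.549.
Here α = 1, so p = 5/n is exactly at the triangle threshold p ~ 1/n. Asymptotically E[X] → c³/6 = 5³/6 = 125/6 ≈ 20.833, a bounded constant. In this regime the triangle count is asymptotically Poisson(c³/6).

E[X] ≈ 19.549; in regime p = Θ(1/n^{1}) E[X] stays bounded (at the triangle threshold p ~ 1/n).


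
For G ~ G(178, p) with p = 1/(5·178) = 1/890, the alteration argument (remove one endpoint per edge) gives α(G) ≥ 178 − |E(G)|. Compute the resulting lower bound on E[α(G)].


E[|E(G)|] = C(178, 2)·p = 15753 · (1/890) = 177/10.
E[α(G)] ≥ n − E[|E(G)|] = 178 − 177/10 = 1603/10.
Numerically: ≈ 160.30000.
(This is only a lower bound; the true E[α(G)] may be larger.)

E[α(G)] ≥ 1603/10 ≈ 160.30000.


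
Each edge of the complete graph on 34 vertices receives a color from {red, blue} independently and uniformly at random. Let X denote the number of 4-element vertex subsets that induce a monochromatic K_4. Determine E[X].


Let X = Σ_S X_S over the C(34, 4) = 46376 subsets S of size 4, where X_S = 1 if the K_4 on S is monochromatic.
For a fixed S, the K_4 on S has C(4, 2) = 6 edges. P[all 6 edges red] = (1/2)^6, and likewise for blue, so P[monochromatic] = 2·(1/2)^6 = 2^{1 − 6} = 1/32.
Summing: E[X] = C(34, 4) · 2^{1 − 6} = 46376 · 1/32 = 5797/4.
Numerically: E[X] ≈ 1449.250.

E[X] = C(34,4)·2^(1−C(4,2)) = 5797/4 ≈ 1449.250.


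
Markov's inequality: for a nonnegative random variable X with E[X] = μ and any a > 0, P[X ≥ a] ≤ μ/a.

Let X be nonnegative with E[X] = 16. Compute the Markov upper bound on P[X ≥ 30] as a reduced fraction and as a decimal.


μ = E[X] = 16, a = 30.
Markov: P[X ≥ 30] ≤ μ/a = (16)/30 = 8/15.
Numerically: ≈ 0.533333.
(Since a = 30 > μ = 16.000000, the bound 8/15 is < 1 and informative.)

P[X ≥ 30] ≤ 8/15 ≈ 0.533333.


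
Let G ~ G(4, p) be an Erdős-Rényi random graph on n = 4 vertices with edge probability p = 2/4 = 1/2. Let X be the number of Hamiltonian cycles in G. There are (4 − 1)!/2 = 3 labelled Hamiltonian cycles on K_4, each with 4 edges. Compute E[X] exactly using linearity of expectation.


K_4 has (4 − 1)!/2 = 3 labelled Hamiltonian cycles.
For each such Hamiltonian cycle H, let X_H = 1 if all 4 edges of H are present in G. Then P[X_H = 1] = p^{4} = (1/2)^{4} = 1/16.
By linearity: E[X] = Σ_H E[X_H] = 3 · p^{4} = 3 · 1/16 = 3/16.
Numerically: E[X] ≈ 0.1875.

E[X] = 3 · (1/2)^{4} = 3/16 ≈ 0.1875.


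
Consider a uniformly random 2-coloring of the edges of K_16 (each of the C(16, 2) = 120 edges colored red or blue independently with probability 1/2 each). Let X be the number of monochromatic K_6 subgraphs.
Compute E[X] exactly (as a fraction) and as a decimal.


Let X = Σ_S X_S over the C(16, 6) = 8008 subsets S of size 6, where X_S = 1 if the K_6 on S is monochromatic.
For a fixed S, the K_6 on S has C(6, 2) = 15 edges. P[all 15 edges red] = (1/2)^15, and likewise for blue, so P[monochromatic] = 2·(1/2)^15 = 2^{1 − 15} = 1/16384.
By linearity: E[X] = C(16, 6) · 2^{1 − 15} = 8008 · 1/16384 = 1001/2048.
Numerically: E[X] ≈ 0.489.

E[X] = C(16,6)·2^(1−C(6,2)) = 1001/2048 ≈ 0.489.


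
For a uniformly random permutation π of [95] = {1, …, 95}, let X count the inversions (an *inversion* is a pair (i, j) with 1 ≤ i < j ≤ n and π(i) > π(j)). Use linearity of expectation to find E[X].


Write X = Σ X_I over the C(95, 2) = 4465 pairs i < j, with X_I the indicator of one inversion.
There are 4465 indicators.
For each fixed pair i < j, the values π(i) and π(j) are two distinct elements of {1, …, 95} in uniformly random order; by symmetry P[π(i) > π(j)] = 1/2.
By linearity: E[X] = 4465 · (1/2) = C(95, 2) · (1/2) = 4465/2 = 4465/2 ≈ 2232.5000.

E[X] = 4465/2 = 2232.5000.


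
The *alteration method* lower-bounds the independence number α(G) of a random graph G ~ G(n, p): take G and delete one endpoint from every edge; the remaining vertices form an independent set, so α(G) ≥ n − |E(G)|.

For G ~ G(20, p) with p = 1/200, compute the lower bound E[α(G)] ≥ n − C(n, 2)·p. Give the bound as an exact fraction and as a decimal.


E[|E(G)|] = C(20, 2)·p = 190 · (1/200) = 19/20.
E[α(G)] ≥ n − E[|E(G)|] = 20 − 19/20 = 381/20.
Numerically: ≈ 19.050.
(This is only a lower bound; the true E[α(G)] may be larger.)

E[α(G)] ≥ 381/20 ≈ 19.050.


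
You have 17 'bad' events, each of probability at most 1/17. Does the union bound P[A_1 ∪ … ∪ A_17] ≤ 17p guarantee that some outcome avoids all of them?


Union bound: P[∪_{i=1}^{17} A_i] ≤ Σ_i P[A_i] ≤ 17·p = 17·(1/17) = 1.
Numerically: 1 ≈ 1.0000.
Is 1 < 1? NO.
Since the bound 1 is ≥ 1, the union bound is uninformative here; it does NOT by itself certify existence.

17·p = 1 ≈ 1.0000; existence NOT certified by the union bound.


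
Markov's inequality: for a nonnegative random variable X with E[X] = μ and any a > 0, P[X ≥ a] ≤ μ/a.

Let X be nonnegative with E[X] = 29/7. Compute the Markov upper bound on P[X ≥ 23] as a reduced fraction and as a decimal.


μ = E[X] = 29/7, a = 23.
Markov: P[X ≥ 23] ≤ μ/a = (29/7)/23 = 29/161.
Numerically: ≈ 0.18012.
(Since a = 23 > μ = 4.14286, the bound 29/161 is < 1 and informative.)

P[X ≥ 23] ≤ 29/161 ≈ 0.18012.


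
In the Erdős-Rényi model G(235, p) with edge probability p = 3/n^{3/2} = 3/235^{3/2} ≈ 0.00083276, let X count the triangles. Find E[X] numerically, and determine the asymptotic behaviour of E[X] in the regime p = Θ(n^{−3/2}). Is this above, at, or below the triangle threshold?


Number of potential triangles: C(235, 3) = 2135445.
Each occurs with probability p³ ≈ (0.00083276)³ ≈ 5.7750850e-10.
By linearity: E[X] = C(235, 3)·p³ ≈ 2135445 · 5.7750850e-10 ≈ 0.00123.
Since α = 3/2 > 1, p = c/n^{3/2} = o(1/n) is below the triangle threshold p ~ 1/n. Asymptotically E[X] ~ (c³/6)·n^{3(1−α)} = (3³/6)·n^{-1.5} → 0, so by Markov's inequality G has no triangles w.h.p.

E[X] ≈ 0.00123; in regime p = Θ(1/n^{3/2}) E[X] tends to 0 (below the triangle threshold p ~ 1/n).


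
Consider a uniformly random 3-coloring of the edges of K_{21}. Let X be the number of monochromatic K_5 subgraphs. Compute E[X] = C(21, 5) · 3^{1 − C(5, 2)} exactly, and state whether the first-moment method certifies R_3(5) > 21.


E[X] = C(21, 5) · 3^{1 − 10} = 20349 · 3^{−9} = 20349/19683.
As a reduced fraction: E[X] = 2261/2187 ≈ 1.0338.
Is E[X] < 1? NO.
Since E[X] ≥ 1, the first-moment bound is inconclusive at n = 21; it does NOT by itself certify R_3(5) > 21.

E[X] = 2261/2187 ≈ 1.0338; E[X] ≥ 1; first-moment method inconclusive here.


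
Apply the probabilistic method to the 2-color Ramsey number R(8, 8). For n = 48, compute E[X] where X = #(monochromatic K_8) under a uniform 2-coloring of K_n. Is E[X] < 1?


E[X] = C(48, 8) · 2^{1 − 28} = 377348994 · 2^{−27} = 377348994/134217728.
As a reduced fraction: E[X] = 188674497/67108864 ≈ 2.8114691.
Is E[X] < 1? NO.
Since E[X] ≥ 1, the first-moment bound is inconclusive at n = 48; it does NOT by itself certify R(8, 8) > 48.

E[X] = 188674497/67108864 ≈ 2.8114691; E[X] ≥ 1; first-moment method inconclusive here.


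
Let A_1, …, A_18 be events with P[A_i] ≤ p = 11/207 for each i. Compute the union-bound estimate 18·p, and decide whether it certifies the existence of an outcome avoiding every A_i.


Union bound: P[∪_{i=1}^{18} A_i] ≤ Σ_i P[A_i] ≤ 18·p = 18·(11/207) = 22/23.
Numerically: 22/23 ≈ 0.9565.
Is 22/23 < 1? YES.
Since P[∪ A_i] ≤ 22/23 < 1, the complement has P[∩ A_i^c] ≥ 1 − 22/23 = 1/23 > 0, so some outcome avoids every A_i.

18·p = 22/23 ≈ 0.9565; existence CERTIFIED by the union bound.


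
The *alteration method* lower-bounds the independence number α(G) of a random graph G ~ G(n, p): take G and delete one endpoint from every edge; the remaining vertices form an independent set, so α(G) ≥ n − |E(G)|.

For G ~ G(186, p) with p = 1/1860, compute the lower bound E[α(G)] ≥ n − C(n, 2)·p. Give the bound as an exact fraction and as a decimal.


E[|E(G)|] = C(186, 2)·p = 17205 · (1/1860) = 37/4.
E[α(G)] ≥ n − E[|E(G)|] = 186 − 37/4 = 707/4.
Numerically: ≈ 176.750.
(This is only a lower bound; the true E[α(G)] may be larger.)

E[α(G)] ≥ 707/4 ≈ 176.750.


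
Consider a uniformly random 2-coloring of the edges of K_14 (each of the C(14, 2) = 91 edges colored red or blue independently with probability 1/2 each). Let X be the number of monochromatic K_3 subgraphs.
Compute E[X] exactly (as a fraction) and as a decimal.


Let X = Σ_S X_S over the C(14, 3) = 364 subsets S of size 3, where X_S = 1 if the K_3 on S is monochromatic.
For a fixed S, the K_3 on S has C(3, 2) = 3 edges. P[all 3 edges red] = (1/2)^3, and likewise for blue, so P[monochromatic] = 2·(1/2)^3 = 2^{1 − 3} = 1/4.
By linearity: E[X] = C(14, 3) · 2^{1 − 3} = 364 · 1/4 = 91.
Numerically: E[X] ≈ 91.000000.

E[X] = C(14,3)·2^(1−C(3,2)) = 91 ≈ 91.000000.


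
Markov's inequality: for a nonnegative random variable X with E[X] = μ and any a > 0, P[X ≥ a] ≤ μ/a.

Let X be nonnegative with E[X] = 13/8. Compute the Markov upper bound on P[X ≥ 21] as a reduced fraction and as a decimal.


μ = E[X] = 13/8, a = 21.
Markov: P[X ≥ 21] ≤ μ/a = (13/8)/21 = 13/168.
Numerically: ≈ 0.0774.
(Since a = 21 > μ = 1.6250, the bound 13/168 is < 1 and informative.)

P[X ≥ 21] ≤ 13/168 ≈ 0.0774.


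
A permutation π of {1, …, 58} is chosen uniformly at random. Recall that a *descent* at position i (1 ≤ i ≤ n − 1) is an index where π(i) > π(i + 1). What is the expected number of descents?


Write X = Σ X_I over i = 1, …, 57, with X_I the indicator of one descent.
There are 57 indicators.
For each fixed i, the pair (π(i), π(i+1)) is a uniformly random ordered pair of distinct values from {1, …, 58}; by symmetry P[π(i) > π(i+1)] = 1/2.
By linearity: E[X] = 57 · (1/2) = (58 − 1) · (1/2) = 57/2 ≈ 28.5000.

E[X] = 57/2 = 28.5000.


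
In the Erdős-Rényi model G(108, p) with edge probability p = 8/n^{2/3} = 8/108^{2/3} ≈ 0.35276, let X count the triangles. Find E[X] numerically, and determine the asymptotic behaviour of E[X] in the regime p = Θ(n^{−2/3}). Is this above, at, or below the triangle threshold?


Number of potential triangles: C(108, 3) = 204156.
Each occurs with probability p³ ≈ (0.35276)³ ≈ 4.3895748e-02.
By linearity: E[X] = C(108, 3)·p³ ≈ 204156 · 4.3895748e-02 ≈ 8961.58025.
Since α = 2/3 < 1, p = c/n^{2/3} ≫ 1/n is above the triangle threshold p ~ 1/n. Asymptotically E[X] ~ (c³/6)·n^{3(1−α)} = (8³/6)·n^{1} → ∞; triangles are abundant w.h.p.

E[X] ≈ 8961.58025; in regime p = Θ(1/n^{2/3}) E[X] diverges (above the triangle threshold p ~ 1/n).


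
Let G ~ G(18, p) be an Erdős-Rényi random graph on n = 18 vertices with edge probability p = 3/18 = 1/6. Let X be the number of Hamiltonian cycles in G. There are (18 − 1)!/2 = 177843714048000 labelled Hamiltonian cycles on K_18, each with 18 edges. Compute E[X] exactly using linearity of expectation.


K_18 has (18 − 1)!/2 = 177843714048000 labelled Hamiltonian cycles.
For each such Hamiltonian cycle H, let X_H = 1 if all 18 edges of H are present in G. Then P[X_H = 1] = p^{18} = (1/6)^{18} = 1/101559956668416.
By linearity: E[X] = Σ_H E[X_H] = 177843714048000 · p^{18} = 177843714048000 · 1/101559956668416 = 14889875/8503056.
Numerically: E[X] ≈ 1.7511.

E[X] = 177843714048000 · (1/6)^{18} = 14889875/8503056 ≈ 1.7511.


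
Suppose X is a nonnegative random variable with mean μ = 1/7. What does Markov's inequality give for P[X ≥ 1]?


μ = E[X] = 1/7, a = 1.
Markov: P[X ≥ 1] ≤ μ/a = (1/7)/1 = 1/7.
Numerically: ≈ 0.143.
(Since a = 1 > μ = 0.143, the bound 1/7 is < 1 and informative.)

P[X ≥ 1] ≤ 1/7 ≈ 0.143.


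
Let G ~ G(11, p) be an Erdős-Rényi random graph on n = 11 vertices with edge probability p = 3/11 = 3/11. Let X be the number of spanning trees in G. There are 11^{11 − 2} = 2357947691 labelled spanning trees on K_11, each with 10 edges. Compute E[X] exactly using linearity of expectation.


K_11 has 11^{11 − 2} = 2357947691 labelled spanning trees.
For each such spanning tree H, let X_H = 1 if all 10 edges of H are present in G. Then P[X_H = 1] = p^{10} = (3/11)^{10} = 59049/25937424601.
By linearity: E[X] = Σ_H E[X_H] = 2357947691 · p^{10} = 2357947691 · 59049/25937424601 = 59049/11.
Numerically: E[X] ≈ 5368.1.

E[X] = 2357947691 · (3/11)^{10} = 59049/11 ≈ 5368.1.


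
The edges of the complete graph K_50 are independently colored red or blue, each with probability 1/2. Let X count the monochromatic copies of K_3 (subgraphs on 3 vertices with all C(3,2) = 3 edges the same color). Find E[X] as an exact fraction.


Let X = Σ_S X_S over the C(50, 3) = 19600 subsets S of size 3, where X_S = 1 if the K_3 on S is monochromatic.
For a fixed S, the K_3 on S has C(3, 2) = 3 edges. P[all 3 edges red] = (1/2)^3, and likewise for blue, so P[monochromatic] = 2·(1/2)^3 = 2^{1 − 3} = 1/4.
Summing: E[X] = C(50, 3) · 2^{1 − 3} = 19600 · 1/4 = 4900.
Numerically: E[X] ≈ 4900.000.

E[X] = C(50,3)·2^(1−C(3,2)) = 4900 ≈ 4900.000.


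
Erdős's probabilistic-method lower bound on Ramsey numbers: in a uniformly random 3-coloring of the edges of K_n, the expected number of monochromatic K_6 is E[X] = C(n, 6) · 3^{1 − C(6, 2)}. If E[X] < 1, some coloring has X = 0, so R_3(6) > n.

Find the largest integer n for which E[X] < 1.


We need C(n, 6) · 3^{1 − 15} < 1, i.e. C(n, 6) < 3^{15 − 1} = 4782969.
Check values of n near the boundary:
  n = 40: C(40, 6) = 3838380; 3838380 < 4782969? YES
  n = 41: C(41, 6) = 4496388; 4496388 < 4782969? YES
  n = 42: C(42, 6) = 5245786; 5245786 < 4782969? NO
  n = 43: C(43, 6) = 6096454; 6096454 < 4782969? NO
The largest n with C(n, 6) < 4782969 is n = 41 (where E[X] = 1498796/1594323 ≈ 0.9401). Hence R_3(6) > 41, i.e. R_3(6) ≥ 42.

Largest n = 41; hence R_3(6) > 41.


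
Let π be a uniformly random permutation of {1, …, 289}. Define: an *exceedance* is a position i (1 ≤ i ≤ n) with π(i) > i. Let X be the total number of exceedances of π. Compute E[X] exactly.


Write X = Σ_{i=1}^{289} X_i, where X_i = 1_{π(i) > i}.
For each fixed i, π(i) is uniform over {1, …, 289} (marginal of a uniform permutation), so P[π(i) > i] = (n − i)/n. Summing: Σ_{i=1}^{289} (n − i)/n = (0 + 1 + … + 288)/289 = 289(289 − 1)/(2·289) = (289 − 1)/2.
Hence E[X] = Σ_{i=1}^{289} (289 − i)/289 = 144 ≈ 144.000.

E[X] = 144 = 144.000.


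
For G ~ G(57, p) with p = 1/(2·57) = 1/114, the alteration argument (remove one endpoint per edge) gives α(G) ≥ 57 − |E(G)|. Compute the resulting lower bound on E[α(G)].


E[|E(G)|] = C(57, 2)·p = 1596 · (1/114) = 14.
E[α(G)] ≥ n − E[|E(G)|] = 57 − 14 = 43.
Numerically: ≈ 43.000000.
(This is only a lower bound; the true E[α(G)] may be larger.)

E[α(G)] ≥ 43 ≈ 43.000000.


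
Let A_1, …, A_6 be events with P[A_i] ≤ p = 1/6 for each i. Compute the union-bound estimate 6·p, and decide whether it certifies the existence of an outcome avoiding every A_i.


Union bound: P[∪_{i=1}^{6} A_i] ≤ Σ_i P[A_i] ≤ 6·p = 6·(1/6) = 1.
Numerically: 1 ≈ 1.00000.
Is 1 < 1? NO.
Since the bound 1 is ≥ 1, the union bound is uninformative here; it does NOT by itself certify existence.

6·p = 1 ≈ 1.00000; existence NOT certified by the union bound.


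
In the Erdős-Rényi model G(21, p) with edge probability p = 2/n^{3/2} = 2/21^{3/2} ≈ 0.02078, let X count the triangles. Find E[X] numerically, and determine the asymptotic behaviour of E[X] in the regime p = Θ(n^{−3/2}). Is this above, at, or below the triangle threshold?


Number of potential triangles: C(21, 3) = 1330.
Each occurs with probability p³ ≈ (0.02078)³ ≈ 8.976420e-06.
By linearity: E[X] = C(21, 3)·p³ ≈ 1330 · 8.976420e-06 ≈ 0.0119.
Since α = 3/2 > 1, p = c/n^{3/2} = o(1/n) is below the triangle threshold p ~ 1/n. Asymptotically E[X] ~ (c³/6)·n^{3(1−α)} = (2³/6)·n^{-1.5} → 0, so by Markov's inequality G has no triangles w.h.p.

E[X] ≈ 0.0119; in regime p = Θ(1/n^{3/2}) E[X] tends to 0 (below the triangle threshold p ~ 1/n).


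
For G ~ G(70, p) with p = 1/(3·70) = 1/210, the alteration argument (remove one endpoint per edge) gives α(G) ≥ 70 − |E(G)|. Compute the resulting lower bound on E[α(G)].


E[|E(G)|] = C(70, 2)·p = 2415 · (1/210) = 23/2.
E[α(G)] ≥ n − E[|E(G)|] = 70 − 23/2 = 117/2.
Numerically: ≈ 58.500.
(This is only a lower bound; the true E[α(G)] may be larger.)

E[α(G)] ≥ 117/2 ≈ 58.500.


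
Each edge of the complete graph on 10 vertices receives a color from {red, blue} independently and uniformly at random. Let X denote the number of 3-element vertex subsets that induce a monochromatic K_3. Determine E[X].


Let X = Σ_S X_S over the C(10, 3) = 120 subsets S of size 3, where X_S = 1 if the K_3 on S is monochromatic.
For a fixed S, the K_3 on S has C(3, 2) = 3 edges. P[all 3 edges red] = (1/2)^3, and likewise for blue, so P[monochromatic] = 2·(1/2)^3 = 2^{1 − 3} = 1/4.
By linearity: E[X] = C(10, 3) · 2^{1 − 3} = 120 · 1/4 = 30.
Numerically: E[X] ≈ 30.000000.

E[X] = C(10,3)·2^(1−C(3,2)) = 30 ≈ 30.000000.


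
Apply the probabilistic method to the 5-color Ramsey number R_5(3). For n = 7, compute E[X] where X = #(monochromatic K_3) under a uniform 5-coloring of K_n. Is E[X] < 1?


E[X] = C(7, 3) · 5^{1 − 3} = 35 · 5^{−2} = 35/25.
As a reduced fraction: E[X] = 7/5 ≈ 1.400000.
Is E[X] < 1? NO.
Since E[X] ≥ 1, the first-moment bound is inconclusive at n = 7; it does NOT by itself certify R_5(3) > 7.

E[X] = 7/5 ≈ 1.400000; E[X] ≥ 1; first-moment method inconclusive here.


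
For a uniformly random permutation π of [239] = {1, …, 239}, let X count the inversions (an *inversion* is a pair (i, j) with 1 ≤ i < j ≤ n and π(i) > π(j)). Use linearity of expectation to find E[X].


Write X = Σ X_I over the C(239, 2) = 28441 pairs i < j, with X_I the indicator of one inversion.
There are 28441 indicators.
For each fixed pair i < j, the values π(i) and π(j) are two distinct elements of {1, …, 239} in uniformly random order; by symmetry P[π(i) > π(j)] = 1/2.
By linearity: E[X] = 28441 · (1/2) = C(239, 2) · (1/2) = 28441/2 = 28441/2 ≈ 14220.500000.

E[X] = 28441/2 = 14220.500000.


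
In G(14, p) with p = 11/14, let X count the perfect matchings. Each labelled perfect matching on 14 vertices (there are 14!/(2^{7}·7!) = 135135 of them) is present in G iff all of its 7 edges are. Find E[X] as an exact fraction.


K_14 has 14!/(2^{7}·7!) = 135135 labelled perfect matchings.
For each such perfect matching H, let X_H = 1 if all 7 edges of H are present in G. Then P[X_H = 1] = p^{7} = (11/14)^{7} = 19487171/105413504.
By linearity of expectation: E[X] = Σ_H E[X_H] = 135135 · p^{7} = 135135 · 19487171/105413504 = 376199836155/15059072.
Numerically: E[X] ≈ 2.5e+04.

E[X] = 135135 · (11/14)^{7} = 376199836155/15059072 ≈ 2.5e+04.


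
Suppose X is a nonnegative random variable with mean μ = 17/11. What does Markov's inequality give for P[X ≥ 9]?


μ = E[X] = 17/11, a = 9.
Markov: P[X ≥ 9] ≤ μ/a = (17/11)/9 = 17/99.
Numerically: ≈ 0.1717.
(Since a = 9 > μ = 1.5455, the bound 17/99 is < 1 and informative.)

P[X ≥ 9] ≤ 17/99 ≈ 0.1717.


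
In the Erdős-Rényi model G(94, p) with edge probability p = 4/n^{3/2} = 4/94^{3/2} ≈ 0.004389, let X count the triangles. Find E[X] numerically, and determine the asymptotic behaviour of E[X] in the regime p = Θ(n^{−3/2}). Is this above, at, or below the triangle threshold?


Number of potential triangles: C(94, 3) = 134044.
Each occurs with probability p³ ≈ (0.004389)³ ≈ 8.454825e-08.
By linearity: E[X] = C(94, 3)·p³ ≈ 134044 · 8.454825e-08 ≈ 0.0113.
Since α = 3/2 > 1, p = c/n^{3/2} = o(1/n) is below the triangle threshold p ~ 1/n. Asymptotically E[X] ~ (c³/6)·n^{3(1−α)} = (4³/6)·n^{-1.5} → 0, so by Markov's inequality G has no triangles w.h.p.

E[X] ≈ 0.0113; in regime p = Θ(1/n^{3/2}) E[X] tends to 0 (below the triangle threshold p ~ 1/n).


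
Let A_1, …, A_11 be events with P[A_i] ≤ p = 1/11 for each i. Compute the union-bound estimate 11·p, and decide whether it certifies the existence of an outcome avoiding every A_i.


Union bound: P[∪_{i=1}^{11} A_i] ≤ Σ_i P[A_i] ≤ 11·p = 11·(1/11) = 1.
Numerically: 1 ≈ 1.00000.
Is 1 < 1? NO.
Since the bound 1 is ≥ 1, the union bound is uninformative here; it does NOT by itself certify existence.

11·p = 1 ≈ 1.00000; existence NOT certified by the union bound.


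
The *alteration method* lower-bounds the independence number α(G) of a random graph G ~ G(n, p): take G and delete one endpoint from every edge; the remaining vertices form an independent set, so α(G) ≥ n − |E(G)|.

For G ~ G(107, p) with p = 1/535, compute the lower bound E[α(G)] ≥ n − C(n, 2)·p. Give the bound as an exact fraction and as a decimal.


E[|E(G)|] = C(107, 2)·p = 5671 · (1/535) = 53/5.
E[α(G)] ≥ n − E[|E(G)|] = 107 − 53/5 = 482/5.
Numerically: ≈ 96.40000.
(This is only a lower bound; the true E[α(G)] may be larger.)

E[α(G)] ≥ 482/5 ≈ 96.40000.


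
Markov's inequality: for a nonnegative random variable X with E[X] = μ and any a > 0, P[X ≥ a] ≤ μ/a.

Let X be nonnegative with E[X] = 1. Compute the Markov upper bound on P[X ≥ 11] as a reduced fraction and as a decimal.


μ = E[X] = 1, a = 11.
Markov: P[X ≥ 11] ≤ μ/a = (1)/11 = 1/11.
Numerically: ≈ 0.0909.
(Since a = 11 > μ = 1.0000, the bound 1/11 is < 1 and informative.)

P[X ≥ 11] ≤ 1/11 ≈ 0.0909.


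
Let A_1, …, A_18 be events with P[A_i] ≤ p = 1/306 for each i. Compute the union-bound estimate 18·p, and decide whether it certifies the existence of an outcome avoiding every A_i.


Union bound: P[∪_{i=1}^{18} A_i] ≤ Σ_i P[A_i] ≤ 18·p = 18·(1/306) = 1/17.
Numerically: 1/17 ≈ 0.0588.
Is 1/17 < 1? YES.
Since P[∪ A_i] ≤ 1/17 < 1, the complement has P[∩ A_i^c] ≥ 1 − 1/17 = 16/17 > 0, so some outcome avoids every A_i.

18·p = 1/17 ≈ 0.0588; existence CERTIFIED by the union bound.


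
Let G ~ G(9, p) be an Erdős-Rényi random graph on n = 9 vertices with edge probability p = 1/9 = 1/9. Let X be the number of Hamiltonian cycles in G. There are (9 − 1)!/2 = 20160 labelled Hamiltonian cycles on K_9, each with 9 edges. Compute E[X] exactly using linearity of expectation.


K_9 has (9 − 1)!/2 = 20160 labelled Hamiltonian cycles.
For each such Hamiltonian cycle H, let X_H = 1 if all 9 edges of H are present in G. Then P[X_H = 1] = p^{9} = (1/9)^{9} = 1/387420489.
By linearity: E[X] = Σ_H E[X_H] = 20160 · p^{9} = 20160 · 1/387420489 = 2240/43046721.
Numerically: E[X] ≈ 5.20365e-05.

E[X] = 20160 · (1/9)^{9} = 2240/43046721 ≈ 5.20365e-05.
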